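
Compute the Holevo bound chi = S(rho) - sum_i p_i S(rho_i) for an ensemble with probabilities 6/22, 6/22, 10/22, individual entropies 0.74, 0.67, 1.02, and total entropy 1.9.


chi = S(rho) - sum_i p_i * S(rho_i)
Weighted entropy = 6/22 * 0.74 + 6/22 * 0.67 + 10/22 * 1.02
= 0.8482
chi = 1.9 - 0.8482
= 1.0518

1.0518


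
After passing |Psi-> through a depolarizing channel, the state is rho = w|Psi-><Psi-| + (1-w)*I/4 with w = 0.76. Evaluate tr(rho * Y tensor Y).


|Psi-> = (|01> - |10>)/sqrt(2)
For the pure Bell state, <Y_A Y_B> = -1 (Bell-state Pauli correlator).
The maximally-mixed part I/4 has tr(I/4 * P tensor P) = 0 for any traceless Pauli P.
So <Y_A Y_B>_rho = w * (-1) + (1 - w) * 0
= 0.76 * (-1)
= -0.7600

-0.7600


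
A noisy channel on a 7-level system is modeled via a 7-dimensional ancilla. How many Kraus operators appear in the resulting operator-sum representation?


Tracing out the environment in an orthonormal basis {|i>_E} gives Kraus operators K_i = <i|_E U |0>_E.
Number of Kraus operators = dim(H_env) = d_env
= 7

7


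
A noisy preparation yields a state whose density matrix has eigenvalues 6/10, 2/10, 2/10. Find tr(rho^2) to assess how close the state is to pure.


tr(rho^2) = sum of eigenvalues squared
= (6/10)^2 + (2/10)^2 + (2/10)^2
= (36 + 4 + 4) / 100
= 44/100
= 0.4400

0.4400


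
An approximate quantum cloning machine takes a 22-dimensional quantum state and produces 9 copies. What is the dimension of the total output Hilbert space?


Output space = H^(tensor 9) where dim(H) = 22
dim = 22^9
= 484 (after 2 factors)
= 10648 (after 3 factors)
= 234256 (after 4 factors)
= 5153632 (after 5 factors)
= 113379904 (after 6 factors)
= 2494357888 (after 7 factors)
= 54875873536 (after 8 factors)
= 1207269217792 (after 9 factors)
= 1207269217792

1207269217792


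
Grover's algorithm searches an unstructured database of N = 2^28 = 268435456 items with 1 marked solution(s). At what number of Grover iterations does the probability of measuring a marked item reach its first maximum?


After j Grover iterations the success probability is P(j) = sin^2((2j+1)*theta), where sin(theta) = sqrt(k/N).
N = 2^28 = 268435456, k = 1
sin(theta) = sqrt(k/N) = 6.103515625e-05
theta = arcsin(sqrt(k/N)) = 6.103515629e-05 rad
P(j) reaches its first maximum when (2j+1)*theta is as close as possible to pi/2, i.e. j = round(pi/(4*theta) - 1/2).
pi/(4*theta) - 1/2 = 12867.4635
(For comparison, the common estimate pi/4 * sqrt(N/k) = 12867.9635; the exact maximiser is used here.)
Optimal iterations = 12867

12867


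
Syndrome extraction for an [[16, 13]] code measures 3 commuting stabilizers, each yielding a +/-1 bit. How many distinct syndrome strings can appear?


Each stabilizer generator gives a binary (+1 or -1) measurement outcome.
With 3 independent generators:
Total syndromes = 2^3
= 8

8


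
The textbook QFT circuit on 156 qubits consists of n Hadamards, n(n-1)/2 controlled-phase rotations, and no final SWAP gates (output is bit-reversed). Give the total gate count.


Hadamard gates: 156
Controlled rotations: n*(n-1)/2 = 156*155/2 = 12090
SWAP gates: 0 (omitted)
Total = 156 + 12090
= 12246

12246


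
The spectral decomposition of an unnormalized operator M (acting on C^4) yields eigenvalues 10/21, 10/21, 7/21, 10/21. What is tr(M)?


tr(M) = sum of eigenvalues
= 10/21 + 10/21 + 7/21 + 10/21
= 37/21
= 1.7619

1.7619


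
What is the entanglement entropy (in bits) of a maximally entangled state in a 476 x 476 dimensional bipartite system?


For a maximally entangled state in d x d:
S = log2(d) = log2(476)
= 8.8948

8.8948


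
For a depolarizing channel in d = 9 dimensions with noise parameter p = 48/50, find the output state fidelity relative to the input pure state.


F = (1-p) + p/d
= (1 - 0.9600) + 0.9600/9
= 0.0400 + 0.1067
= 0.1467

0.1467


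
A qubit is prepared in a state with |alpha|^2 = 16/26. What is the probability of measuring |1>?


|alpha|^2 = 16/26 = 0.6154
|beta|^2 = 1 - 16/26 = 10/26 = 0.3846
P(|1>) = |beta|^2 = 0.3846

0.3846


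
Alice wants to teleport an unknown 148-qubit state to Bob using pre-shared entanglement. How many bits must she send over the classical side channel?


Quantum teleportation requires 2 classical bits per qubit teleported.
148 qubit(s) -> 2 * 148 = 296 classical bits

296


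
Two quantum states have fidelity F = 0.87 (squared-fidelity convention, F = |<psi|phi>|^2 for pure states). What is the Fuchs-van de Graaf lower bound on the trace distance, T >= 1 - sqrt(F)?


Fuchs-van de Graaf (squared-fidelity convention): 1 - sqrt(F) <= T <= sqrt(1 - F).
Lower bound: T >= 1 - sqrt(F)
sqrt(F) = sqrt(0.87) = 0.9327
T >= 1 - 0.9327
T >= 0.0673

0.0673


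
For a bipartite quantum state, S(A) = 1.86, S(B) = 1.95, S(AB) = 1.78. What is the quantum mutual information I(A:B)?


I(A:B) = S(A) + S(B) - S(AB)
= 1.86 + 1.95 - 1.78
= 2.0300

2.0300


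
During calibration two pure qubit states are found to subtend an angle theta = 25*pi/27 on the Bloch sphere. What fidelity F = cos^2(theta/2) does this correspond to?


For states separated by angle theta on Bloch sphere:
F = cos^2(theta/2)
theta = 25*pi/27 = 2.9089
theta/2 = 1.4544
cos(theta/2) = 0.1161
F = 0.0135

0.0135


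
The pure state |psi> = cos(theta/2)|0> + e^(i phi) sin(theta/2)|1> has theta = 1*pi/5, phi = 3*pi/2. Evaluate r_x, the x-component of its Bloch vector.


theta = 0.6283, phi = 4.7124
r_x = sin(theta)*cos(phi) = 0.5878 * 0.0000
r_x = 0.0000

0.0000


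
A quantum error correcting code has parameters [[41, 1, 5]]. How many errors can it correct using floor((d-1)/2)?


Code parameters: [[41, 1, 5]], distance d = 5.
Number of correctable errors = floor((d-1)/2)
= floor((5 - 1)/2)
= floor(4/2)
= 2

2


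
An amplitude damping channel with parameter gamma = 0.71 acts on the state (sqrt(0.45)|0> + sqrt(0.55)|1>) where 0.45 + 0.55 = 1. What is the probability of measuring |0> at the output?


For amplitude damping with parameter gamma on state sqrt(a)|0> + sqrt(b)|1>:
alpha^2 = 0.45, beta^2 = 0.55
P(|0>) = alpha^2 + gamma * beta^2
= 0.45 + 0.71 * 0.55
= 0.45 + 0.3905
= 0.8405

0.8405


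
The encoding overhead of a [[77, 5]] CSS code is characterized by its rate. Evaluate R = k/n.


Code rate R = k/n
= 5/77
= 0.0649

0.0649


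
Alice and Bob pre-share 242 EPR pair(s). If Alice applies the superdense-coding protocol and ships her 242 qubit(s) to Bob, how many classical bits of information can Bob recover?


Superdense coding allows 2 classical bits per shared entangled pair.
242 pair(s) -> 2 * 242 = 484 classical bits

484


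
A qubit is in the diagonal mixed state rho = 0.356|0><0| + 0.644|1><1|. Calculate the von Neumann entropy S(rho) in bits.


S = -p*log2(p) - (1-p)*log2(1-p)
p = 0.3560, 1-p = 0.6440
= -0.3560 * log2(0.3560) - 0.6440 * log2(0.6440)
= -(-0.5305) - (-0.4089)
= 0.9393

0.9393


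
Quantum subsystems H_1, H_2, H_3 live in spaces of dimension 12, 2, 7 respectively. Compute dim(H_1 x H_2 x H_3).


dim(H_1 x H_2 x H_3) = 12 * 2 * 7
= 24 * 7
= 168

168


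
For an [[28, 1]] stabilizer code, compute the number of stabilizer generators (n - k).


For an [[n,k]] stabilizer code:
Number of stabilizer generators = n - k
= 28 - 1
= 27

27


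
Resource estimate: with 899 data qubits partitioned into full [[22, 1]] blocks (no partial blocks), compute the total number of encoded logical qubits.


Each code block uses 22 physical qubits for 1 logical qubit(s).
Number of complete blocks = floor(899 / 22) = 40
Logical qubits = 40 * 1
= 40

40


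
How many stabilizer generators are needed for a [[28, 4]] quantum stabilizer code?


For an [[n,k]] stabilizer code:
Number of stabilizer generators = n - k
= 28 - 4
= 24

24


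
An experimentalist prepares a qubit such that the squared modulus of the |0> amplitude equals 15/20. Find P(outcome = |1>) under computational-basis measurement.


|alpha|^2 = 15/20 = 0.7500
|beta|^2 = 1 - 15/20 = 5/20 = 0.2500
P(|1>) = |beta|^2 = 0.2500

0.2500


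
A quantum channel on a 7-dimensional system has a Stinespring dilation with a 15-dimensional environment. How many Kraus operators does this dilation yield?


Tracing out the environment in an orthonormal basis {|i>_E} gives Kraus operators K_i = <i|_E U |0>_E.
Number of Kraus operators = dim(H_env) = d_env
= 15

15


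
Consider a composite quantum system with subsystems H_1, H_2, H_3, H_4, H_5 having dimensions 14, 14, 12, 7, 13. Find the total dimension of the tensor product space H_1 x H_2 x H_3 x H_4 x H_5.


dim(H_1 x H_2 x H_3 x H_4 x H_5) = 14 * 14 * 12 * 7 * 13
= 196 * 12 * 7 * 13
= 2352 * 7 * 13
= 16464 * 13
= 214032

214032


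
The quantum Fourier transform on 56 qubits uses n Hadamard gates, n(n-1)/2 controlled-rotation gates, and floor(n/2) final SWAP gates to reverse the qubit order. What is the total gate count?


Hadamard gates: 56
Controlled rotations: n*(n-1)/2 = 56*55/2 = 1540
SWAP gates: floor(n/2) = floor(56/2) = 28
Total = 56 + 1540 + 28
= 1624

1624


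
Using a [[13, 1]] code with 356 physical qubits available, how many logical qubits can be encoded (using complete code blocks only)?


Each code block uses 13 physical qubits for 1 logical qubit(s).
Number of complete blocks = floor(356 / 13) = 27
Logical qubits = 27 * 1
= 27

27


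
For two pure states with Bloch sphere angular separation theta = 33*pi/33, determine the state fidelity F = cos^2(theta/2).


For states separated by angle theta on Bloch sphere:
F = cos^2(theta/2)
theta = 33*pi/33 = 3.1416
theta/2 = 1.5708
cos(theta/2) = 0.0000
F = 0.0000

0.0000


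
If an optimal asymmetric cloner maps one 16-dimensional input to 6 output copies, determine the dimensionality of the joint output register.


Output space = H^(tensor 6) where dim(H) = 16
dim = 16^6
= 256 (after 2 factors)
= 4096 (after 3 factors)
= 65536 (after 4 factors)
= 1048576 (after 5 factors)
= 16777216 (after 6 factors)
= 16777216

16777216


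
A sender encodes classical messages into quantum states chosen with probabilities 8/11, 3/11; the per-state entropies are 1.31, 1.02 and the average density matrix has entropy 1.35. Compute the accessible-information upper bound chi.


chi = S(rho) - sum_i p_i * S(rho_i)
Weighted entropy = 8/11 * 1.31 + 3/11 * 1.02
= 1.2309
chi = 1.35 - 1.2309
= 0.1191

0.1191


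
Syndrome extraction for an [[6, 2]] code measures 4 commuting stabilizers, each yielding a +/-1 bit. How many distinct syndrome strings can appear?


Each stabilizer generator gives a binary (+1 or -1) measurement outcome.
With 4 independent generators:
Total syndromes = 2^4
= 16

16


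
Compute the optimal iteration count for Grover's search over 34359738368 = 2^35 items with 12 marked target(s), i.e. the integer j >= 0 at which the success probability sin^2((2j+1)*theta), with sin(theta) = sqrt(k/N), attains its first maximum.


After j Grover iterations the success probability is P(j) = sin^2((2j+1)*theta), where sin(theta) = sqrt(k/N).
N = 2^35 = 34359738368, k = 12
sin(theta) = sqrt(k/N) = 1.868812365e-05
theta = arcsin(sqrt(k/N)) = 1.868812365e-05 rad
P(j) reaches its first maximum when (2j+1)*theta is as close as possible to pi/2, i.e. j = round(pi/(4*theta) - 1/2).
pi/(4*theta) - 1/2 = 42026.0928
(For comparison, the common estimate pi/4 * sqrt(N/k) = 42026.5928; the exact maximiser is used here.)
Optimal iterations = 42026

42026


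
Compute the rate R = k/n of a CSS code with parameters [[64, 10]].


Code rate R = k/n
= 10/64
= 0.1562

0.1562


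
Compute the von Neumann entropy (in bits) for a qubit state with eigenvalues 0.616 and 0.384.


S = -p*log2(p) - (1-p)*log2(1-p)
p = 0.6160, 1-p = 0.3840
= -0.6160 * log2(0.6160) - 0.3840 * log2(0.3840)
= -(-0.4306) - (-0.5302)
= 0.9608

0.9608


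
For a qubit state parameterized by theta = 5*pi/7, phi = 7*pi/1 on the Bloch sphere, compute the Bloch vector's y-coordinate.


theta = 2.2440, phi = 21.9911
r_y = sin(theta)*sin(phi) = 0.7818 * 0.0000
r_y = 0.0000

0.0000


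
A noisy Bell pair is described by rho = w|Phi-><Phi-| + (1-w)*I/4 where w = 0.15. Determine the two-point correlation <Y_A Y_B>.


|Phi-> = (|00> - |11>)/sqrt(2)
For the pure Bell state, <Y_A Y_B> = +1 (Bell-state Pauli correlator).
The maximally-mixed part I/4 has tr(I/4 * P tensor P) = 0 for any traceless Pauli P.
So <Y_A Y_B>_rho = w * (+1) + (1 - w) * 0
= 0.15 * (+1)
= 0.1500

0.1500


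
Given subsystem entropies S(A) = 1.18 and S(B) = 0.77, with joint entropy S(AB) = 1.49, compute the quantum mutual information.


I(A:B) = S(A) + S(B) - S(AB)
= 1.18 + 0.77 - 1.49
= 0.4600

0.4600


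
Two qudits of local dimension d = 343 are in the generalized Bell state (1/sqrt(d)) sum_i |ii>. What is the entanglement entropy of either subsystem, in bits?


For a maximally entangled state in d x d:
S = log2(d) = log2(343)
= 8.4221

8.4221


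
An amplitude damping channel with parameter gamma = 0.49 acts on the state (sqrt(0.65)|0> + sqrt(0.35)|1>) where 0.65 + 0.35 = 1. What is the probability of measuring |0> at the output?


For amplitude damping with parameter gamma on state sqrt(a)|0> + sqrt(b)|1>:
alpha^2 = 0.65, beta^2 = 0.35
P(|0>) = alpha^2 + gamma * beta^2
= 0.65 + 0.49 * 0.35
= 0.65 + 0.1715
= 0.8215

0.8215


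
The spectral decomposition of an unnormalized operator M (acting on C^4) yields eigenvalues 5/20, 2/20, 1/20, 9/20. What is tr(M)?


tr(M) = sum of eigenvalues
= 5/20 + 2/20 + 1/20 + 9/20
= 17/20
= 0.8500

0.8500


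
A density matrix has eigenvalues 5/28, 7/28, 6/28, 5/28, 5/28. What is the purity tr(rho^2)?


tr(rho^2) = sum of eigenvalues squared
= (5/28)^2 + (7/28)^2 + (6/28)^2 + (5/28)^2 + (5/28)^2
= (25 + 49 + 36 + 25 + 25) / 784
= 160/784
= 0.2041

0.2041


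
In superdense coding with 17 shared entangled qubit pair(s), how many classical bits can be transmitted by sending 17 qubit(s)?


Superdense coding allows 2 classical bits per shared entangled pair.
17 pair(s) -> 2 * 17 = 34 classical bits

34


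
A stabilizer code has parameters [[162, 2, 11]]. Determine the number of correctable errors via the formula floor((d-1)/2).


Code parameters: [[162, 2, 11]], distance d = 11.
Number of correctable errors = floor((d-1)/2)
= floor((11 - 1)/2)
= floor(10/2)
= 5

5


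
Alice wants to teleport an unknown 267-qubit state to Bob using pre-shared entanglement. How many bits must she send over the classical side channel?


Quantum teleportation requires 2 classical bits per qubit teleported.
267 qubit(s) -> 2 * 267 = 534 classical bits

534


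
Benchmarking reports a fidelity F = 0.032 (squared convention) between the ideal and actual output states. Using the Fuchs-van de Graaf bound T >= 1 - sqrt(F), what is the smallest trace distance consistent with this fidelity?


Fuchs-van de Graaf (squared-fidelity convention): 1 - sqrt(F) <= T <= sqrt(1 - F).
Lower bound: T >= 1 - sqrt(F)
sqrt(F) = sqrt(0.032) = 0.1789
T >= 1 - 0.1789
T >= 0.8211

0.8211


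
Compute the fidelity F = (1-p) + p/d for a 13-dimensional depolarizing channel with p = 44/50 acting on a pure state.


F = (1-p) + p/d
= (1 - 0.8800) + 0.8800/13
= 0.1200 + 0.0677
= 0.1877

0.1877


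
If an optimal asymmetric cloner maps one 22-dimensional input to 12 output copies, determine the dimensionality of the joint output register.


Output space = H^(tensor 12) where dim(H) = 22
dim = 22^12
= 484 (after 2 factors)
= 10648 (after 3 factors)
= 234256 (after 4 factors)
= 5153632 (after 5 factors)
= 113379904 (after 6 factors)
= 2494357888 (after 7 factors)
= 54875873536 (after 8 factors)
= 1207269217792 (after 9 factors)
= 26559922791424 (after 10 factors)
= 584318301411328 (after 11 factors)
= 12855002631049216 (after 12 factors)
= 12855002631049216

12855002631049216


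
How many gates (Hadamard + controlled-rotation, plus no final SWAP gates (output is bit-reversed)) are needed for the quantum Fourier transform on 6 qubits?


Hadamard gates: 6
Controlled rotations: n*(n-1)/2 = 6*5/2 = 15
SWAP gates: 0 (omitted)
Total = 6 + 15
= 21

21


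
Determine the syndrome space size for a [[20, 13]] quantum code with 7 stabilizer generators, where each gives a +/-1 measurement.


Each stabilizer generator gives a binary (+1 or -1) measurement outcome.
With 7 independent generators:
Total syndromes = 2^7
= 128

128


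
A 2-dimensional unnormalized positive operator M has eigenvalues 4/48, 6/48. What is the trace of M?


tr(M) = sum of eigenvalues
= 4/48 + 6/48
= 10/48
= 0.2083

0.2083


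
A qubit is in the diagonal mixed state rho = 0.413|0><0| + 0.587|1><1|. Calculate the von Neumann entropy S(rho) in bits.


S = -p*log2(p) - (1-p)*log2(1-p)
p = 0.4130, 1-p = 0.5870
= -0.4130 * log2(0.4130) - 0.5870 * log2(0.5870)
= -(-0.5269) - (-0.4511)
= 0.9780

0.9780


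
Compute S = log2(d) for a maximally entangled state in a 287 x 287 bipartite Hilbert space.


For a maximally entangled state in d x d:
S = log2(d) = log2(287)
= 8.1649

8.1649


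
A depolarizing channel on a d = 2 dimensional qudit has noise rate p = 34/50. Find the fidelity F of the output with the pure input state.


F = (1-p) + p/d
= (1 - 0.6800) + 0.6800/2
= 0.3200 + 0.3400
= 0.6600

0.6600


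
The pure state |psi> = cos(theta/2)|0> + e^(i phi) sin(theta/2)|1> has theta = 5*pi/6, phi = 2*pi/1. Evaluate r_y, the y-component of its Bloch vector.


theta = 2.6180, phi = 6.2832
r_y = sin(theta)*sin(phi) = 0.5000 * 0.0000
r_y = 0.0000

0.0000


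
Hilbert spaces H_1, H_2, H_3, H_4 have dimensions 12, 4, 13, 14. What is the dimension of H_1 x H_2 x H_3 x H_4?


dim(H_1 x H_2 x H_3 x H_4) = 12 * 4 * 13 * 14
= 48 * 13 * 14
= 624 * 14
= 8736

8736


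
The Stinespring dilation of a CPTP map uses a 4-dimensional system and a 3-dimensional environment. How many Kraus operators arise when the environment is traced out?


Tracing out the environment in an orthonormal basis {|i>_E} gives Kraus operators K_i = <i|_E U |0>_E.
Number of Kraus operators = dim(H_env) = d_env
= 3

3


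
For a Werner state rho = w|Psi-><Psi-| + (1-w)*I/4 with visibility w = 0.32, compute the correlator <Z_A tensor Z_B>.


|Psi-> = (|01> - |10>)/sqrt(2)
For the pure Bell state, <Z_A Z_B> = -1 (Bell-state Pauli correlator).
The maximally-mixed part I/4 has tr(I/4 * P tensor P) = 0 for any traceless Pauli P.
So <Z_A Z_B>_rho = w * (-1) + (1 - w) * 0
= 0.32 * (-1)
= -0.3200

-0.3200


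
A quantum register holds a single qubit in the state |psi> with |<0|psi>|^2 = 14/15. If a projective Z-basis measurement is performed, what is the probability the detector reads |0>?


|alpha|^2 = 14/15 = 0.9333
|beta|^2 = 1 - 14/15 = 1/15 = 0.0667
P(|0>) = |alpha|^2 = 0.9333

0.9333


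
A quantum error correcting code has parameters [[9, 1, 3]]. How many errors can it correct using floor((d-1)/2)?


Code parameters: [[9, 1, 3]], distance d = 3.
Number of correctable errors = floor((d-1)/2)
= floor((3 - 1)/2)
= floor(2/2)
= 1

1


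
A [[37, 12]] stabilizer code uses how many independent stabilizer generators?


For an [[n,k]] stabilizer code:
Number of stabilizer generators = n - k
= 37 - 12
= 25

25


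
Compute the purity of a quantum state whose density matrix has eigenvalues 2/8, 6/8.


tr(rho^2) = sum of eigenvalues squared
= (2/8)^2 + (6/8)^2
= (4 + 36) / 64
= 40/64
= 0.6250

0.6250


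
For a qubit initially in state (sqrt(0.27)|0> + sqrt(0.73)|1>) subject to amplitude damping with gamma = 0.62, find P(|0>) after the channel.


For amplitude damping with parameter gamma on state sqrt(a)|0> + sqrt(b)|1>:
alpha^2 = 0.27, beta^2 = 0.73
P(|0>) = alpha^2 + gamma * beta^2
= 0.27 + 0.62 * 0.73
= 0.27 + 0.4526
= 0.7226

0.7226


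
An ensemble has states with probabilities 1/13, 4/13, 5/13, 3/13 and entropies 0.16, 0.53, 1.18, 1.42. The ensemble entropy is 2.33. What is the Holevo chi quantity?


chi = S(rho) - sum_i p_i * S(rho_i)
Weighted entropy = 1/13 * 0.16 + 4/13 * 0.53 + 5/13 * 1.18 + 3/13 * 1.42
= 0.9569
chi = 2.33 - 0.9569
= 1.3731

1.3731


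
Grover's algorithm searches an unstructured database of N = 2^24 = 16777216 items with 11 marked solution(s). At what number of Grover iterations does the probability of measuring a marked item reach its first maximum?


After j Grover iterations the success probability is P(j) = sin^2((2j+1)*theta), where sin(theta) = sqrt(k/N).
N = 2^24 = 16777216, k = 11
sin(theta) = sqrt(k/N) = 0.0008097228492
theta = arcsin(sqrt(k/N)) = 0.0008097229377 rad
P(j) reaches its first maximum when (2j+1)*theta is as close as possible to pi/2, i.e. j = round(pi/(4*theta) - 1/2).
pi/(4*theta) - 1/2 = 969.4591
(For comparison, the common estimate pi/4 * sqrt(N/k) = 969.9592; the exact maximiser is used here.)
Optimal iterations = 969

969


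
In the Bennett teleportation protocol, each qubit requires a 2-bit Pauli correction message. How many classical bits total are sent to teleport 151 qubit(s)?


Quantum teleportation requires 2 classical bits per qubit teleported.
151 qubit(s) -> 2 * 151 = 302 classical bits

302


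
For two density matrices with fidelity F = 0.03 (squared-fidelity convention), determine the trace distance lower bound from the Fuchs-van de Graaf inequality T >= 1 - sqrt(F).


Fuchs-van de Graaf (squared-fidelity convention): 1 - sqrt(F) <= T <= sqrt(1 - F).
Lower bound: T >= 1 - sqrt(F)
sqrt(F) = sqrt(0.03) = 0.1732
T >= 1 - 0.1732
T >= 0.8268

0.8268


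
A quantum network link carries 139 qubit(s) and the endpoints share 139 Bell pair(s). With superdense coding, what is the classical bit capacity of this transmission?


Superdense coding allows 2 classical bits per shared entangled pair.
139 pair(s) -> 2 * 139 = 278 classical bits

278


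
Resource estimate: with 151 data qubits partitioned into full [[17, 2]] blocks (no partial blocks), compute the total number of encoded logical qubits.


Each code block uses 17 physical qubits for 2 logical qubit(s).
Number of complete blocks = floor(151 / 17) = 8
Logical qubits = 8 * 2
= 16

16


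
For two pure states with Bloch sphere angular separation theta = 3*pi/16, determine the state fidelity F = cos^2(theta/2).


For states separated by angle theta on Bloch sphere:
F = cos^2(theta/2)
theta = 3*pi/16 = 0.5890
theta/2 = 0.2945
cos(theta/2) = 0.9569
F = 0.9157

0.9157


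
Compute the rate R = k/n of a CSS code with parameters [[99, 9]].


Code rate R = k/n
= 9/99
= 0.0909

0.0909


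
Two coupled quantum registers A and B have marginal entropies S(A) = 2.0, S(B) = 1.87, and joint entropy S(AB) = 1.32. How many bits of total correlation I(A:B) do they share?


I(A:B) = S(A) + S(B) - S(AB)
= 2.0 + 1.87 - 1.32
= 2.5500

2.5500


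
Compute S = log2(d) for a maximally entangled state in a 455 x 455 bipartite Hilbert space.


For a maximally entangled state in d x d:
S = log2(d) = log2(455)
= 8.8297

8.8297


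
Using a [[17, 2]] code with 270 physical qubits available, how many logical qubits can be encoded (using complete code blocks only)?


Each code block uses 17 physical qubits for 2 logical qubit(s).
Number of complete blocks = floor(270 / 17) = 15
Logical qubits = 15 * 2
= 30

30


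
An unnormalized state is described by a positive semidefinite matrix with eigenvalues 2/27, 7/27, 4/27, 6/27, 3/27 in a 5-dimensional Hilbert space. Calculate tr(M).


tr(M) = sum of eigenvalues
= 2/27 + 7/27 + 4/27 + 6/27 + 3/27
= 22/27
= 0.8148

0.8148


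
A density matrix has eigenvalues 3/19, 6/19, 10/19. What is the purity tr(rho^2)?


tr(rho^2) = sum of eigenvalues squared
= (3/19)^2 + (6/19)^2 + (10/19)^2
= (9 + 36 + 100) / 361
= 145/361
= 0.4017

0.4017


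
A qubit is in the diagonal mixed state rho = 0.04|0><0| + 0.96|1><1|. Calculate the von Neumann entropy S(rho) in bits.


S = -p*log2(p) - (1-p)*log2(1-p)
p = 0.0400, 1-p = 0.9600
= -0.0400 * log2(0.0400) - 0.9600 * log2(0.9600)
= -(-0.1858) - (-0.0565)
= 0.2423

0.2423


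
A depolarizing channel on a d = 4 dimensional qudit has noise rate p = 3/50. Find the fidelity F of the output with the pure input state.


F = (1-p) + p/d
= (1 - 0.0600) + 0.0600/4
= 0.9400 + 0.0150
= 0.9550

0.9550


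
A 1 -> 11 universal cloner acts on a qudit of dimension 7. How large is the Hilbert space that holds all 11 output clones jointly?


Output space = H^(tensor 11) where dim(H) = 7
dim = 7^11
= 49 (after 2 factors)
= 343 (after 3 factors)
= 2401 (after 4 factors)
= 16807 (after 5 factors)
= 117649 (after 6 factors)
= 823543 (after 7 factors)
= 5764801 (after 8 factors)
= 40353607 (after 9 factors)
= 282475249 (after 10 factors)
= 1977326743 (after 11 factors)
= 1977326743

1977326743


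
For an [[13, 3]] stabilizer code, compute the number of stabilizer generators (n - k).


For an [[n,k]] stabilizer code:
Number of stabilizer generators = n - k
= 13 - 3
= 10

10


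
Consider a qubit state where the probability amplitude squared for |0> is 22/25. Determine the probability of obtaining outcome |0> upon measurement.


|alpha|^2 = 22/25 = 0.8800
|beta|^2 = 1 - 22/25 = 3/25 = 0.1200
P(|0>) = |alpha|^2 = 0.8800

0.8800


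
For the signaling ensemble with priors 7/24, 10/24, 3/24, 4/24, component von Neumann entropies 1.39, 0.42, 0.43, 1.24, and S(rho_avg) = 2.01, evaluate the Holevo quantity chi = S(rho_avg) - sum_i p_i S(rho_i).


chi = S(rho) - sum_i p_i * S(rho_i)
Weighted entropy = 7/24 * 1.39 + 10/24 * 0.42 + 3/24 * 0.43 + 4/24 * 1.24
= 0.8408
chi = 2.01 - 0.8408
= 1.1692

1.1692


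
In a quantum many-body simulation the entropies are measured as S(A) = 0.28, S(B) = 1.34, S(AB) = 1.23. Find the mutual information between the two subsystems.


I(A:B) = S(A) + S(B) - S(AB)
= 0.28 + 1.34 - 1.23
= 0.3900

0.3900


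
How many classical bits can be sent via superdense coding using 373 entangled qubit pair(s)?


Superdense coding allows 2 classical bits per shared entangled pair.
373 pair(s) -> 2 * 373 = 746 classical bits

746


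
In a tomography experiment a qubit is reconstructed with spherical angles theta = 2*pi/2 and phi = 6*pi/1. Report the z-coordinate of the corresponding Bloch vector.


theta = 3.1416, phi = 18.8496
r_z = cos(theta) = -1.0000

-1.0000


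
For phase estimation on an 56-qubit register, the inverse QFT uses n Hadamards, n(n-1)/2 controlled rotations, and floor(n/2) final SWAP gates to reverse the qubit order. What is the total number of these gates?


Hadamard gates: 56
Controlled rotations: n*(n-1)/2 = 56*55/2 = 1540
SWAP gates: floor(n/2) = floor(56/2) = 28
Total = 56 + 1540 + 28
= 1624

1624


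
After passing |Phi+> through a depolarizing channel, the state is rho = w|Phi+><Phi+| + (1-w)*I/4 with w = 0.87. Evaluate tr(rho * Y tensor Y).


|Phi+> = (|00> + |11>)/sqrt(2)
For the pure Bell state, <Y_A Y_B> = -1 (Bell-state Pauli correlator).
The maximally-mixed part I/4 has tr(I/4 * P tensor P) = 0 for any traceless Pauli P.
So <Y_A Y_B>_rho = w * (-1) + (1 - w) * 0
= 0.87 * (-1)
= -0.8700

-0.8700


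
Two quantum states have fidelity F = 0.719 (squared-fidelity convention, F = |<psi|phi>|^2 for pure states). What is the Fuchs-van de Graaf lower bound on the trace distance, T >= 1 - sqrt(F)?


Fuchs-van de Graaf (squared-fidelity convention): 1 - sqrt(F) <= T <= sqrt(1 - F).
Lower bound: T >= 1 - sqrt(F)
sqrt(F) = sqrt(0.719) = 0.8479
T >= 1 - 0.8479
T >= 0.1521

0.1521


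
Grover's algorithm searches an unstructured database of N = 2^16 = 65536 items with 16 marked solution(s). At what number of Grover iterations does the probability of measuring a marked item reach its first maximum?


After j Grover iterations the success probability is P(j) = sin^2((2j+1)*theta), where sin(theta) = sqrt(k/N).
N = 2^16 = 65536, k = 16
sin(theta) = sqrt(k/N) = 0.015625
theta = arcsin(sqrt(k/N)) = 0.01562563585 rad
P(j) reaches its first maximum when (2j+1)*theta is as close as possible to pi/2, i.e. j = round(pi/(4*theta) - 1/2).
pi/(4*theta) - 1/2 = 49.7634
(For comparison, the common estimate pi/4 * sqrt(N/k) = 50.2655; the exact maximiser is used here.)
Optimal iterations = 50

50


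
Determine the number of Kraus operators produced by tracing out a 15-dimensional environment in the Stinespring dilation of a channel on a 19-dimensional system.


Tracing out the environment in an orthonormal basis {|i>_E} gives Kraus operators K_i = <i|_E U |0>_E.
Number of Kraus operators = dim(H_env) = d_env
= 15

15


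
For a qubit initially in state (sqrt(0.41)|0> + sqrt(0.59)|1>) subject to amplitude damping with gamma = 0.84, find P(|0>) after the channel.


For amplitude damping with parameter gamma on state sqrt(a)|0> + sqrt(b)|1>:
alpha^2 = 0.41, beta^2 = 0.59
P(|0>) = alpha^2 + gamma * beta^2
= 0.41 + 0.84 * 0.59
= 0.41 + 0.4956
= 0.9056

0.9056


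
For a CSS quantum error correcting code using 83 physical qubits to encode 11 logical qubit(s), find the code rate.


Code rate R = k/n
= 11/83
= 0.1325

0.1325


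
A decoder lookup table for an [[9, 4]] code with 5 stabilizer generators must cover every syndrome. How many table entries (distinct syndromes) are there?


Each stabilizer generator gives a binary (+1 or -1) measurement outcome.
With 5 independent generators:
Total syndromes = 2^5
= 32

32


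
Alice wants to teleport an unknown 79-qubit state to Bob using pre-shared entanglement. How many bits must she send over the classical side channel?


Quantum teleportation requires 2 classical bits per qubit teleported.
79 qubit(s) -> 2 * 79 = 158 classical bits

158


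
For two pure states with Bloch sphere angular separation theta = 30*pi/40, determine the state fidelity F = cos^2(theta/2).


For states separated by angle theta on Bloch sphere:
F = cos^2(theta/2)
theta = 30*pi/40 = 2.3562
theta/2 = 1.1781
cos(theta/2) = 0.3827
F = 0.1464

0.1464


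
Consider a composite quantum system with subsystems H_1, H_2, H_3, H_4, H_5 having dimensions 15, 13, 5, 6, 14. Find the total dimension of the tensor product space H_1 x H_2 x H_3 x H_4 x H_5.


dim(H_1 x H_2 x H_3 x H_4 x H_5) = 15 * 13 * 5 * 6 * 14
= 195 * 5 * 6 * 14
= 975 * 6 * 14
= 5850 * 14
= 81900

81900


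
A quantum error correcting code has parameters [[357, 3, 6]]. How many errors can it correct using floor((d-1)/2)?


Code parameters: [[357, 3, 6]], distance d = 6.
Number of correctable errors = floor((d-1)/2)
= floor((6 - 1)/2)
= floor(5/2)
= 2

2


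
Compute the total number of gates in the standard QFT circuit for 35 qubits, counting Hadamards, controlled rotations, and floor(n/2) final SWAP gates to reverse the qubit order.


Hadamard gates: 35
Controlled rotations: n*(n-1)/2 = 35*34/2 = 595
SWAP gates: floor(n/2) = floor(35/2) = 17
Total = 35 + 595 + 17
= 647

647


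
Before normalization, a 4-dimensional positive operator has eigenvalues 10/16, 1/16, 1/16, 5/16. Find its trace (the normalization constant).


tr(M) = sum of eigenvalues
= 10/16 + 1/16 + 1/16 + 5/16
= 17/16
= 1.0625

1.0625


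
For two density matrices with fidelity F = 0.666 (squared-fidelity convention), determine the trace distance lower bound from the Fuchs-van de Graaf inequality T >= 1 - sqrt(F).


Fuchs-van de Graaf (squared-fidelity convention): 1 - sqrt(F) <= T <= sqrt(1 - F).
Lower bound: T >= 1 - sqrt(F)
sqrt(F) = sqrt(0.666) = 0.8161
T >= 1 - 0.8161
T >= 0.1839

0.1839


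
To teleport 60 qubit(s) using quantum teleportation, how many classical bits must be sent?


Quantum teleportation requires 2 classical bits per qubit teleported.
60 qubit(s) -> 2 * 60 = 120 classical bits

120


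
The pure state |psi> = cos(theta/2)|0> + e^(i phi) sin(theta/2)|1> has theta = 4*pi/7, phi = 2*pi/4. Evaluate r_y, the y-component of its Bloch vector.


theta = 1.7952, phi = 1.5708
r_y = sin(theta)*sin(phi) = 0.9749 * 1.0000
r_y = 0.9749

0.9749


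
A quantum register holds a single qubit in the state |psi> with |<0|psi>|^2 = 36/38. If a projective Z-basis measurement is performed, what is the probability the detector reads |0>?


|alpha|^2 = 36/38 = 0.9474
|beta|^2 = 1 - 36/38 = 2/38 = 0.0526
P(|0>) = |alpha|^2 = 0.9474

0.9474


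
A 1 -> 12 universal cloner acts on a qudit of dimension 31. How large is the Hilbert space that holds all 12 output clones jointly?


Output space = H^(tensor 12) where dim(H) = 31
dim = 31^12
= 961 (after 2 factors)
= 29791 (after 3 factors)
= 923521 (after 4 factors)
= 28629151 (after 5 factors)
= 887503681 (after 6 factors)
= 27512614111 (after 7 factors)
= 852891037441 (after 8 factors)
= 26439622160671 (after 9 factors)
= 819628286980801 (after 10 factors)
= 25408476896404831 (after 11 factors)
= 787662783788549761 (after 12 factors)
= 787662783788549761

787662783788549761


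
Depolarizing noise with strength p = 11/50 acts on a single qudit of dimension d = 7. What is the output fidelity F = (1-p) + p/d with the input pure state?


F = (1-p) + p/d
= (1 - 0.2200) + 0.2200/7
= 0.7800 + 0.0314
= 0.8114

0.8114


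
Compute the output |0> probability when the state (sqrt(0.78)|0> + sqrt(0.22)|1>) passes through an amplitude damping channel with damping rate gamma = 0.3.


For amplitude damping with parameter gamma on state sqrt(a)|0> + sqrt(b)|1>:
alpha^2 = 0.78, beta^2 = 0.22
P(|0>) = alpha^2 + gamma * beta^2
= 0.78 + 0.3 * 0.22
= 0.78 + 0.0660
= 0.8460

0.8460


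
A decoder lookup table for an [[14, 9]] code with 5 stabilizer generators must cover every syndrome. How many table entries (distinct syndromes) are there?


Each stabilizer generator gives a binary (+1 or -1) measurement outcome.
With 5 independent generators:
Total syndromes = 2^5
= 32

32


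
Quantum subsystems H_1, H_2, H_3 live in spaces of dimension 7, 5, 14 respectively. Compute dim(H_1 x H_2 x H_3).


dim(H_1 x H_2 x H_3) = 7 * 5 * 14
= 35 * 14
= 490

490


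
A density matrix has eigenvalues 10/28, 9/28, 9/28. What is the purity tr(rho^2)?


tr(rho^2) = sum of eigenvalues squared
= (10/28)^2 + (9/28)^2 + (9/28)^2
= (100 + 81 + 81) / 784
= 262/784
= 0.3342

0.3342


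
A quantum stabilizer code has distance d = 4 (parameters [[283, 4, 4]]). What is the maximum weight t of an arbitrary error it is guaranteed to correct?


Code parameters: [[283, 4, 4]], distance d = 4.
Number of correctable errors = floor((d-1)/2)
= floor((4 - 1)/2)
= floor(3/2)
= 1

1


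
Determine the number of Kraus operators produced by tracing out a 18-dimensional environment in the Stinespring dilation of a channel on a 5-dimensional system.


Tracing out the environment in an orthonormal basis {|i>_E} gives Kraus operators K_i = <i|_E U |0>_E.
Number of Kraus operators = dim(H_env) = d_env
= 18

18


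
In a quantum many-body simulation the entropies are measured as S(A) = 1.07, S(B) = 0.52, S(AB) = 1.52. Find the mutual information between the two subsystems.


I(A:B) = S(A) + S(B) - S(AB)
= 1.07 + 0.52 - 1.52
= 0.0700

0.0700


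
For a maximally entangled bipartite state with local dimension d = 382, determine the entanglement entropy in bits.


For a maximally entangled state in d x d:
S = log2(d) = log2(382)
= 8.5774

8.5774


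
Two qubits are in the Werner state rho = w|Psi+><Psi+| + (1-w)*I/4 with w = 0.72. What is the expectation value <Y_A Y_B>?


|Psi+> = (|01> + |10>)/sqrt(2)
For the pure Bell state, <Y_A Y_B> = +1 (Bell-state Pauli correlator).
The maximally-mixed part I/4 has tr(I/4 * P tensor P) = 0 for any traceless Pauli P.
So <Y_A Y_B>_rho = w * (+1) + (1 - w) * 0
= 0.72 * (+1)
= 0.7200

0.7200


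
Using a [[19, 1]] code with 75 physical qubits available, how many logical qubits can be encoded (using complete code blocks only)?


Each code block uses 19 physical qubits for 1 logical qubit(s).
Number of complete blocks = floor(75 / 19) = 3
Logical qubits = 3 * 1
= 3

3


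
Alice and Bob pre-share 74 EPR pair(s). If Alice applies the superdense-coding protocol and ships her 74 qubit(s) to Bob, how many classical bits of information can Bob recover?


Superdense coding allows 2 classical bits per shared entangled pair.
74 pair(s) -> 2 * 74 = 148 classical bits

148


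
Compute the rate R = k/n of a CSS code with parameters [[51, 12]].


Code rate R = k/n
= 12/51
= 0.2353

0.2353


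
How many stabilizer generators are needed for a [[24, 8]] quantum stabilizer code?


For an [[n,k]] stabilizer code:
Number of stabilizer generators = n - k
= 24 - 8
= 16

16


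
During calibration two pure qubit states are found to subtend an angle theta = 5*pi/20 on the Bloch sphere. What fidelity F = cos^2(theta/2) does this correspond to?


For states separated by angle theta on Bloch sphere:
F = cos^2(theta/2)
theta = 5*pi/20 = 0.7854
theta/2 = 0.3927
cos(theta/2) = 0.9239
F = 0.8536

0.8536


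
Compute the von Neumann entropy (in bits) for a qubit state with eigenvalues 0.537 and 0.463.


S = -p*log2(p) - (1-p)*log2(1-p)
p = 0.5370, 1-p = 0.4630
= -0.5370 * log2(0.5370) - 0.4630 * log2(0.4630)
= -(-0.4817) - (-0.5144)
= 0.9960

0.9960


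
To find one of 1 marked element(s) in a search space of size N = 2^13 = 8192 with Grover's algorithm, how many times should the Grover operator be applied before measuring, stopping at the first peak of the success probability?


After j Grover iterations the success probability is P(j) = sin^2((2j+1)*theta), where sin(theta) = sqrt(k/N).
N = 2^13 = 8192, k = 1
sin(theta) = sqrt(k/N) = 0.01104854346
theta = arcsin(sqrt(k/N)) = 0.01104876825 rad
P(j) reaches its first maximum when (2j+1)*theta is as close as possible to pi/2, i.e. j = round(pi/(4*theta) - 1/2).
pi/(4*theta) - 1/2 = 70.5847
(For comparison, the common estimate pi/4 * sqrt(N/k) = 71.0861; the exact maximiser is used here.)
Optimal iterations = 71

71


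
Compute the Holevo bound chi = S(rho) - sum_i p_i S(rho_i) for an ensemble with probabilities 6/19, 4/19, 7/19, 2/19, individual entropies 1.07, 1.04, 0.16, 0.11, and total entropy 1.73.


chi = S(rho) - sum_i p_i * S(rho_i)
Weighted entropy = 6/19 * 1.07 + 4/19 * 1.04 + 7/19 * 0.16 + 2/19 * 0.11
= 0.6274
chi = 1.73 - 0.6274
= 1.1026

1.1026


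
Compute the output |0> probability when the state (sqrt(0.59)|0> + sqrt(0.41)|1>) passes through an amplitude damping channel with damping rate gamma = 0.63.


For amplitude damping with parameter gamma on state sqrt(a)|0> + sqrt(b)|1>:
alpha^2 = 0.59, beta^2 = 0.41
P(|0>) = alpha^2 + gamma * beta^2
= 0.59 + 0.63 * 0.41
= 0.59 + 0.2583
= 0.8483

0.8483


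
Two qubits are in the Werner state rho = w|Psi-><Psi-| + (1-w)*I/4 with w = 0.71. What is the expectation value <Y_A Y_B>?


|Psi-> = (|01> - |10>)/sqrt(2)
For the pure Bell state, <Y_A Y_B> = -1 (Bell-state Pauli correlator).
The maximally-mixed part I/4 has tr(I/4 * P tensor P) = 0 for any traceless Pauli P.
So <Y_A Y_B>_rho = w * (-1) + (1 - w) * 0
= 0.71 * (-1)
= -0.7100

-0.7100


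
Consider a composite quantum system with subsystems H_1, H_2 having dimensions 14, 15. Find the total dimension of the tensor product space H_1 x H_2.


dim(H_1 x H_2) = 14 * 15
= 210

210


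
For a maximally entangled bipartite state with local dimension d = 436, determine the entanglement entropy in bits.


For a maximally entangled state in d x d:
S = log2(d) = log2(436)
= 8.7682

8.7682


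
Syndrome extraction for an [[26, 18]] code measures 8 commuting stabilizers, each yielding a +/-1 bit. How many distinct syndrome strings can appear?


Each stabilizer generator gives a binary (+1 or -1) measurement outcome.
With 8 independent generators:
Total syndromes = 2^8
= 256

256


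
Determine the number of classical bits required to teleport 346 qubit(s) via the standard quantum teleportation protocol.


Quantum teleportation requires 2 classical bits per qubit teleported.
346 qubit(s) -> 2 * 346 = 692 classical bits

692


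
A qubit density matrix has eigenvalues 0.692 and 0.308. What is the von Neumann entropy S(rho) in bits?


S = -p*log2(p) - (1-p)*log2(1-p)
p = 0.6920, 1-p = 0.3080
= -0.6920 * log2(0.6920) - 0.3080 * log2(0.3080)
= -(-0.3676) - (-0.5233)
= 0.8909

0.8909
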